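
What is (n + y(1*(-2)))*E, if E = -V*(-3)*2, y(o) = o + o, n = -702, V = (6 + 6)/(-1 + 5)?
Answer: -12708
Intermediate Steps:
V = 3 (V = 12/4 = 12*(¼) = 3)
y(o) = 2*o
E = 18 (E = -3*(-3)*2 = -(-9)*2 = -1*(-18) = 18)
(n + y(1*(-2)))*E = (-702 + 2*(1*(-2)))*18 = (-702 + 2*(-2))*18 = (-702 - 4)*18 = -706*18 = -12708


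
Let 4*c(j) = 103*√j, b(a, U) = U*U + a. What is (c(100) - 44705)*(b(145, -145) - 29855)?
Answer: 772053075/2 ≈ 3.8603e+8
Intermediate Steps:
b(a, U) = a + U² (b(a, U) = U² + a = a + U²)
c(j) = 103*√j/4 (c(j) = (103*√j)/4 = 103*√j/4)
(c(100) - 44705)*(b(145, -145) - 29855) = (103*√100/4 - 44705)*((145 + (-145)²) - 29855) = ((103/4)*10 - 44705)*((145 + 21025) - 29855) = (515/2 - 44705)*(21170 - 29855) = -88895/2*(-8685) = 772053075/2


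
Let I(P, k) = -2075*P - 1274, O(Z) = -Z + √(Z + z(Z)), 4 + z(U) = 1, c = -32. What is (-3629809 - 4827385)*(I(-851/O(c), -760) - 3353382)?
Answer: 29566978627342976/1059 + 14933924595050*I*√35/1059 ≈ 2.792e+13 + 8.3428e+10*I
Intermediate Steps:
z(U) = -3 (z(U) = -4 + 1 = -3)
O(Z) = √(-3 + Z) - Z (O(Z) = -Z + √(Z - 3) = -Z + √(-3 + Z) = √(-3 + Z) - Z)
I(P, k) = -1274 - 2075*P
(-3629809 - 4827385)*(I(-851/O(c), -760) - 3353382) = (-3629809 - 4827385)*((-1274 - (-1765825)/(√(-3 - 32) - 1*(-32))) - 3353382) = -8457194*((-1274 - (-1765825)/(√(-35) + 32)) - 3353382) = -8457194*((-1274 - (-1765825)/(I*√35 + 32)) - 3353382) = -8457194*((-1274 - (-1765825)/(32 + I*√35)) - 3353382) = -8457194*((-1274 + 1765825/(32 + I*√35)) - 3353382) = -8457194*(-3354656 + 1765825/(32 + I*√35)) = 28370976595264 - 14933924595050/(32 + I*√35)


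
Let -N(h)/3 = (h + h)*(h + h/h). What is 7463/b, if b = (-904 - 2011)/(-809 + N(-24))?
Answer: 30755023/2915 ≈ 10551.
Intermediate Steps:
N(h) = -6*h*(1 + h) (N(h) = -3*(h + h)*(h + h/h) = -3*2*h*(h + 1) = -3*2*h*(1 + h) = -6*h*(1 + h))
b = 2915/4121 (b = (-904 - 2011)/(-809 - 6*(-24)*(1 - 24)) = -2915/(-809 - 6*(-24)*(-23)) = -2915/(-809 - 3312) = -2915/(-4121) = -2915*(-1/4121) = 2915/4121 ≈ 0.70735)
7463/b = 7463/(2915/4121) = 7463*(4121/2915) = 30755023/2915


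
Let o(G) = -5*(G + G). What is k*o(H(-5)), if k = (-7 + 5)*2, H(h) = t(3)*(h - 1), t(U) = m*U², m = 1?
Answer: -2160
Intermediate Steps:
t(U) = U² (t(U) = 1*U² = U²)
H(h) = -9 + 9*h (H(h) = 3²*(h - 1) = 9*(-1 + h) = -9 + 9*h)
o(G) = -10*G
k = -4 (k = -2*2 = -4)
k*o(H(-5)) = -(-40)*(-9 + 9*(-5)) = -(-40)*(-9 - 45) = -(-40)*(-54) = -4*540 = -2160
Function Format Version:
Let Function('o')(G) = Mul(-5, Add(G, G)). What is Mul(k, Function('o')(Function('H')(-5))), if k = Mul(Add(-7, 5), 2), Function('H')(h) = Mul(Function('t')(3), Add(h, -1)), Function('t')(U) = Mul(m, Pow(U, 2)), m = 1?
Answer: -2160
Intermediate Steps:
Function('t')(U) = Pow(U, 2) (Function('t')(U) = Mul(1, Pow(U, 2)) = Pow(U, 2))
Function('H')(h) = Add(-9, Mul(9, h)) (Function('H')(h) = Mul(Pow(3, 2), Add(h, -1)) = Mul(9, Add(-1, h)) = Add(-9, Mul(9, h)))
Function('o')(G) = Mul(-10, G) (Function('o')(G) = Mul(-5, Mul(2, G)) = Mul(-10, G))
k = -4 (k = Mul(-2, 2) = -4)
Mul(k, Function('o')(Function('H')(-5))) = Mul(-4, Mul(-10, Add(-9, Mul(9, -5)))) = Mul(-4, Mul(-10, Add(-9, -45))) = Mul(-4, Mul(-10, -54)) = Mul(-4, 540) = -2160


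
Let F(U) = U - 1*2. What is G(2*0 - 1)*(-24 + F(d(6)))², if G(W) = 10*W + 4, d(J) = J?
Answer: -2400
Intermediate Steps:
F(U) = -2 + U (F(U) = U - 2 = -2 + U)
G(W) = 4 + 10*W
G(2*0 - 1)*(-24 + F(d(6)))² = (4 + 10*(2*0 - 1))*(-24 + (-2 + 6))² = (4 + 10*(0 - 1))*(-24 + 4)² = (4 + 10*(-1))*(-20)² = (4 - 10)*400 = -6*400 = -2400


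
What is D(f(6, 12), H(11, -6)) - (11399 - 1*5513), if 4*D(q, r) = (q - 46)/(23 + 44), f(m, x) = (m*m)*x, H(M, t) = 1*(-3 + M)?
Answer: -788531/134 ≈ -5884.6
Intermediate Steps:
H(M, t) = -3 + M
f(m, x) = x*m² (f(m, x) = m²*x = x*m²)
D(q, r) = -23/134 + q/268 (D(q, r) = ((q - 46)/(23 + 44))/4 = ((-46 + q)/67)/4 = ((-46 + q)*(1/67))/4 = (-46/67 + q/67)/4 = -23/134 + q/268)
D(f(6, 12), H(11, -6)) - (11399 - 1*5513) = (-23/134 + (12*6²)/268) - (11399 - 1*5513) = (-23/134 + (12*36)/268) - (11399 - 5513) = (-23/134 + (1/268)*432) - 1*5886 = (-23/134 + 108/67) - 5886 = 193/134 - 5886 = -788531/134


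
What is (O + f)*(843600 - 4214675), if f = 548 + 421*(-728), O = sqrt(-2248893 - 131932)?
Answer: 1031346685500 - 16855375*I*sqrt(95233) ≈ 1.0313e+12 - 5.2015e+9*I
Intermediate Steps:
O = 5*I*sqrt(95233) (O = sqrt(-2380825) = 5*I*sqrt(95233) ≈ 1543.0*I)
f = -305940 (f = 548 - 306488 = -305940)
(O + f)*(843600 - 4214675) = (5*I*sqrt(95233) - 305940)*(843600 - 4214675) = (-305940 + 5*I*sqrt(95233))*(-3371075) = 1031346685500 - 16855375*I*sqrt(95233)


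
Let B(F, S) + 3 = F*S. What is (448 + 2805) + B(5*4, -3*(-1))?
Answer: 3310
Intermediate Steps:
B(F, S) = -3 + F*S
(448 + 2805) + B(5*4, -3*(-1)) = (448 + 2805) + (-3 + (5*4)*(-3*(-1))) = 3253 + (-3 + 20*3) = 3253 + (-3 + 60) = 3253 + 57 = 3310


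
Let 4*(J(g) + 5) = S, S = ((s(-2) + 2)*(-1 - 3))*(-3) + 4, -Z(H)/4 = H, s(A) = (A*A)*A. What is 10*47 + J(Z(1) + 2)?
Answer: 448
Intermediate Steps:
s(A) = A³ (s(A) = A²*A = A³)
Z(H) = -4*H
S = -68 (S = (((-2)³ + 2)*(-1 - 3))*(-3) + 4 = ((-8 + 2)*(-4))*(-3) + 4 = -6*(-4)*(-3) + 4 = 24*(-3) + 4 = -72 + 4 = -68)
J(g) = -22 (J(g) = -5 + (¼)*(-68) = -5 - 17 = -22)
10*47 + J(Z(1) + 2) = 10*47 - 22 = 470 - 22 = 448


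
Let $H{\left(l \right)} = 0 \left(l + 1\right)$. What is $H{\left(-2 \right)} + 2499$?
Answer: $2499$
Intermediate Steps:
$H{\left(l \right)} = 0$ ($H{\left(l \right)} = 0 \left(1 + l\right) = 0$)
$H{\left(-2 \right)} + 2499 = 0 + 2499 = 2499$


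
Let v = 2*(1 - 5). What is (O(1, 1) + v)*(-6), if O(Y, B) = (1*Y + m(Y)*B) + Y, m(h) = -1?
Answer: 42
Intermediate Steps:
O(Y, B) = -B + 2*Y (O(Y, B) = (1*Y - B) + Y = (Y - B) + Y = -B + 2*Y)
v = -8 (v = 2*(-4) = -8)
(O(1, 1) + v)*(-6) = ((-1*1 + 2*1) - 8)*(-6) = ((-1 + 2) - 8)*(-6) = (1 - 8)*(-6) = -7*(-6) = 42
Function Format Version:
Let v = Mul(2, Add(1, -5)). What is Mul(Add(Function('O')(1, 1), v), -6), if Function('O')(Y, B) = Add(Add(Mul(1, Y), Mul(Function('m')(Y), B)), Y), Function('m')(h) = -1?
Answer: 42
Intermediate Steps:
Function('O')(Y, B) = Add(Mul(-1, B), Mul(2, Y)) (Function('O')(Y, B) = Add(Add(Mul(1, Y), Mul(-1, B)), Y) = Add(Add(Y, Mul(-1, B)), Y) = Add(Mul(-1, B), Mul(2, Y)))
v = -8 (v = Mul(2, -4) = -8)
Mul(Add(Function('O')(1, 1), v), -6) = Mul(Add(Add(Mul(-1, 1), Mul(2, 1)), -8), -6) = Mul(Add(Add(-1, 2), -8), -6) = Mul(Add(1, -8), -6) = Mul(-7, -6) = 42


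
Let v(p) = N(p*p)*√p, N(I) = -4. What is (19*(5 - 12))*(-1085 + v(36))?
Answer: 147497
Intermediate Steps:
v(p) = -4*√p
(19*(5 - 12))*(-1085 + v(36)) = (19*(5 - 12))*(-1085 - 4*√36) = (19*(-7))*(-1085 - 4*6) = -133*(-1085 - 24) = -133*(-1109) = 147497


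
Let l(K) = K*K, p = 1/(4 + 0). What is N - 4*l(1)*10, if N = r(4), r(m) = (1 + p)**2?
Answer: -615/16 ≈ -38.438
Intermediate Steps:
p = 1/4 ≈ 0.25000
r(m) = 25/16 (r(m) = (1 + 1/4)**2 = (5/4)**2 = 25/16)
l(K) = K**2
N = 25/16 ≈ 1.5625
N - 4*l(1)*10 = 25/16 - 4*1**2*10 = 25/16 - 4*1*10 = 25/16 - 4*10 = 25/16 - 40 = -615/16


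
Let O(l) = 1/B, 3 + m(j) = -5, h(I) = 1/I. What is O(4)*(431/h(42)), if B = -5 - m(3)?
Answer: 6034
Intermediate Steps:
m(j) = -8 (m(j) = -3 - 5 = -8)
B = 3 (B = -5 - 1*(-8) = -5 + 8 = 3)
O(l) = ⅓ (O(l) = 1/3 = ⅓)
O(4)*(431/h(42)) = (431/(1/42))/3 = (431*42)/3 = (⅓)*18102 = 6034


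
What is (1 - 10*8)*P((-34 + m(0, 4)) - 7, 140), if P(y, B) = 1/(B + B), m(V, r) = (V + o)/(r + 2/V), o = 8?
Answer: -79/280 ≈ -0.28214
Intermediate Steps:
m(V, r) = (8 + V)/(r + 2/V) (m(V, r) = (V + 8)/(r + 2/V) = (8 + V)/(r + 2/V))
P(y, B) = 1/(2*B)
(1 - 10*8)*P((-34 + m(0, 4)) - 7, 140) = (1 - 10*8)*((½)/140) = (1 - 80)*((½)*(1/140)) = -79*1/280 = -79/280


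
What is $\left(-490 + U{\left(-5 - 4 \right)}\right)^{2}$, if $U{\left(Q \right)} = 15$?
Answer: $225625$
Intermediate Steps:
$\left(-490 + U{\left(-5 - 4 \right)}\right)^{2} = \left(-490 + 15\right)^{2} = \left(-475\right)^{2} = 225625$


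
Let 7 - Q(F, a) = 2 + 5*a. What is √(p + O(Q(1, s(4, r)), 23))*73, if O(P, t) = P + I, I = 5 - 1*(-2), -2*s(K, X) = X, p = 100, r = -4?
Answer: 73*√102 ≈ 737.26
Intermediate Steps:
s(K, X) = -X/2
I = 7 (I = 5 + 2 = 7)
Q(F, a) = 5 - 5*a (Q(F, a) = 7 - (2 + 5*a) = 7 + (-2 - 5*a) = 5 - 5*a)
O(P, t) = 7 + P (O(P, t) = P + 7 = 7 + P)
√(p + O(Q(1, s(4, r)), 23))*73 = √(100 + (7 + (5 - (-5)*(-4)/2)))*73 = √(100 + (7 + (5 - 5*2)))*73 = √(100 + (7 + (5 - 10)))*73 = √(100 + (7 - 5))*73 = √(100 + 2)*73 = √102*73 = 73*√102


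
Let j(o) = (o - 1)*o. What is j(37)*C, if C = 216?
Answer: 287712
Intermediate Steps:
j(o) = o*(-1 + o) (j(o) = (-1 + o)*o = o*(-1 + o))
j(37)*C = (37*(-1 + 37))*216 = (37*36)*216 = 1332*216 = 287712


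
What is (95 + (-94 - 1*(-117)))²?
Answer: 13924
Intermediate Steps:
(95 + (-94 - 1*(-117)))² = (95 + (-94 + 117))² = (95 + 23)² = 118² = 13924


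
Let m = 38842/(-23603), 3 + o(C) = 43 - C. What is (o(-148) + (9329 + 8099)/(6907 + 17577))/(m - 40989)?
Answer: -27263943315/5922081021289 ≈ -0.0046038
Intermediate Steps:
o(C) = 40 - C (o(C) = -3 + (43 - C) = 40 - C)
m = -38842/23603 (m = 38842*(-1/23603) = -38842/23603 ≈ -1.6456)
(o(-148) + (9329 + 8099)/(6907 + 17577))/(m - 40989) = ((40 - 1*(-148)) + (9329 + 8099)/(6907 + 17577))/(-38842/23603 - 40989) = ((40 + 148) + 17428/24484)/(-967502209/23603) = (188 + 17428*(1/24484))*(-23603/967502209) = (188 + 4357/6121)*(-23603/967502209) = (1155105/6121)*(-23603/967502209) = -27263943315/5922081021289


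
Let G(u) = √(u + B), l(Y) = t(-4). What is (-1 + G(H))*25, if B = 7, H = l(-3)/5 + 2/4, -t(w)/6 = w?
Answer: -25 + 5*√1230/2 ≈ 62.678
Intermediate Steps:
t(w) = -6*w
l(Y) = 24 (l(Y) = -6*(-4) = 24)
H = 53/10 (H = 24/5 + 2/4 = 24*(⅕) + 2*(¼) = 24/5 + ½ = 53/10 ≈ 5.3000)
G(u) = √(7 + u) (G(u) = √(u + 7) = √(7 + u))
(-1 + G(H))*25 = (-1 + √(7 + 53/10))*25 = (-1 + √(123/10))*25 = (-1 + √1230/10)*25 = -25 + 5*√1230/2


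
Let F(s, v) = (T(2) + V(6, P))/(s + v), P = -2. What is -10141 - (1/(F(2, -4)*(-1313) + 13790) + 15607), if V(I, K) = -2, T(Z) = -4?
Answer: -253643549/9851 ≈ -25748.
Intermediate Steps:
F(s, v) = -6/(s + v) (F(s, v) = (-4 - 2)/(s + v) = -6/(s + v))
-10141 - (1/(F(2, -4)*(-1313) + 13790) + 15607) = -10141 - (1/(-6/(2 - 4)*(-1313) + 13790) + 15607) = -10141 - (1/(-6/(-2)*(-1313) + 13790) + 15607) = -10141 - (1/(-6*(-1/2)*(-1313) + 13790) + 15607) = -10141 - (1/(3*(-1313) + 13790) + 15607) = -10141 - (1/(-3939 + 13790) + 15607) = -10141 - (1/9851 + 15607) = -10141 - 1*153744558/9851 = -10141 - 153744558/9851 = -253643549/9851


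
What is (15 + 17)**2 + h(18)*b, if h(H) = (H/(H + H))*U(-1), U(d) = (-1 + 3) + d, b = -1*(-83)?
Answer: 2131/2 ≈ 1065.5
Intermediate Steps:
b = 83
U(d) = 2 + d
h(H) = 1/2 (h(H) = (H/(H + H))*(2 - 1) = (H/((2*H)))*1 = ((1/(2*H))*H)*1 = (1/2)*1 = 1/2)
(15 + 17)**2 + h(18)*b = (15 + 17)**2 + (1/2)*83 = 32**2 + 83/2 = 1024 + 83/2 = 2131/2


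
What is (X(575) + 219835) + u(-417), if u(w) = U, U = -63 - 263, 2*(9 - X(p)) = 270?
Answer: 219383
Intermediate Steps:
X(p) = -126 (X(p) = 9 - ½*270 = 9 - 135 = -126)
U = -326
u(w) = -326
(X(575) + 219835) + u(-417) = (-126 + 219835) - 326 = 219709 - 326 = 219383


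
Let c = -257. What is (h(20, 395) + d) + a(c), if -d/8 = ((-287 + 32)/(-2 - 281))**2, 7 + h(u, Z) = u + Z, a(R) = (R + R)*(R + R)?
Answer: 21191349556/80089 ≈ 2.6460e+5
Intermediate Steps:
a(R) = 4*R**2 (a(R) = (2*R)*(2*R) = 4*R**2)
h(u, Z) = -7 + Z + u (h(u, Z) = -7 + (u + Z) = -7 + (Z + u) = -7 + Z + u)
d = -520200/80089 (d = -8*(-287 + 32)**2/(-2 - 281)**2 = -8*(-255/(-283))**2 = -8*(-255*(-1/283))**2 = -8*(255/283)**2 = -8*65025/80089 = -520200/80089 ≈ -6.4953)
(h(20, 395) + d) + a(c) = ((-7 + 395 + 20) - 520200/80089) + 4*(-257)**2 = (408 - 520200/80089) + 4*66049 = 32156112/80089 + 264196 = 21191349556/80089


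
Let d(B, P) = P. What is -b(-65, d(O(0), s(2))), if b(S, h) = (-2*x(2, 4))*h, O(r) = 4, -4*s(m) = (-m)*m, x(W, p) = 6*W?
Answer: 24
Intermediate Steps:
s(m) = m**2/4 (s(m) = -(-m)*m/4 = -(-1)*m**2/4 = m**2/4)
b(S, h) = -24*h (b(S, h) = (-12*2)*h = (-2*12)*h = -24*h)
-b(-65, d(O(0), s(2))) = -(-24)*(1/4)*2**2 = -(-24)*(1/4)*4 = -(-24) = -1*(-24) = 24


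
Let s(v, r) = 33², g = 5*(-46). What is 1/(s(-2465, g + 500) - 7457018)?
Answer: -1/7455929 ≈ -1.3412e-7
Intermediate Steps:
g = -230
s(v, r) = 1089
1/(s(-2465, g + 500) - 7457018) = 1/(1089 - 7457018) = 1/(-7455929) = -1/7455929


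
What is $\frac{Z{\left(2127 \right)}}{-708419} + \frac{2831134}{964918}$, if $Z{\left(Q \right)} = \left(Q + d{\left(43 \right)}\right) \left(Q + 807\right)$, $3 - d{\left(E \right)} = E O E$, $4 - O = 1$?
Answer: $\frac{5839696648975}{341783122321} \approx 17.086$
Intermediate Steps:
$O = 3$ ($O = 4 - 1 = 3$)
$d{\left(E \right)} = 3 - 3 E^{2}$ ($d{\left(E \right)} = 3 - E 3 E = 3 - 3 E E = 3 - 3 E^{2}$)
$Z{\left(Q \right)} = \left(-5544 + Q\right) \left(807 + Q\right)$ ($Z{\left(Q \right)} = \left(Q + \left(3 - 3 \cdot 43^{2}\right)\right) \left(Q + 807\right) = \left(Q + \left(3 - 5547\right)\right) \left(807 + Q\right) = \left(Q - 5544\right) \left(807 + Q\right) = \left(-5544 + Q\right) \left(807 + Q\right)$)
$\frac{Z{\left(2127 \right)}}{-708419} + \frac{2831134}{964918} = \frac{-4474008 + 2127^{2} - 10075599}{-708419} + \frac{2831134}{964918} = \left(-4474008 + 4524129 - 10075599\right) \left(- \frac{1}{708419}\right) + 2831134 \cdot \frac{1}{964918} = \left(-10025478\right) \left(- \frac{1}{708419}\right) + \frac{1415567}{482459} = \frac{10025478}{708419} + \frac{1415567}{482459} = \frac{5839696648975}{341783122321}$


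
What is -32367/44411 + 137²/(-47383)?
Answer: -2367195620/2104326413 ≈ -1.1249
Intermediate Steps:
-32367/44411 + 137²/(-47383) = -32367*1/44411 + 18769*(-1/47383) = -32367/44411 - 18769/47383 = -2367195620/2104326413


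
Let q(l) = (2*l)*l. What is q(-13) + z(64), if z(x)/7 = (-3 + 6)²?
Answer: 401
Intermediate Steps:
q(l) = 2*l²
z(x) = 63 (z(x) = 7*(-3 + 6)² = 7*3² = 7*9 = 63)
q(-13) + z(64) = 2*(-13)² + 63 = 2*169 + 63 = 338 + 63 = 401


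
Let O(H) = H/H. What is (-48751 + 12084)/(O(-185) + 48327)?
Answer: -36667/48328 ≈ -0.75871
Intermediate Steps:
O(H) = 1
(-48751 + 12084)/(O(-185) + 48327) = (-48751 + 12084)/(1 + 48327) = -36667/48328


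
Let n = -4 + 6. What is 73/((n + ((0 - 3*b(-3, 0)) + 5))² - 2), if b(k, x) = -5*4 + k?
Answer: 73/5774 ≈ 0.012643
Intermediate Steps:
b(k, x) = -20 + k
n = 2
73/((n + ((0 - 3*b(-3, 0)) + 5))² - 2) = 73/((2 + ((0 - 3*(-20 - 3)) + 5))² - 2) = 73/((2 + ((0 - 3*(-23)) + 5))² - 2) = 73/((2 + ((0 + 69) + 5))² - 2) = 73/((2 + (69 + 5))² - 2) = 73/((2 + 74)² - 2) = 73/(76² - 2) = 73/(5776 - 2) = 73/5774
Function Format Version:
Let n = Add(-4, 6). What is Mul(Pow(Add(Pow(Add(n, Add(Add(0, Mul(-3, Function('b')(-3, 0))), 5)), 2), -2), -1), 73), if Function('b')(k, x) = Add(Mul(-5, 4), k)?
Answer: Rational(73, 5774) ≈ 0.012643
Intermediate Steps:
Function('b')(k, x) = Add(-20, k)
n = 2
Mul(Pow(Add(Pow(Add(n, Add(Add(0, Mul(-3, Function('b')(-3, 0))), 5)), 2), -2), -1), 73) = Mul(Pow(Add(Pow(Add(2, Add(Add(0, Mul(-3, Add(-20, -3))), 5)), 2), -2), -1), 73) = Mul(Pow(Add(Pow(Add(2, Add(Add(0, Mul(-3, -23)), 5)), 2), -2), -1), 73) = Mul(Pow(Add(Pow(Add(2, Add(Add(0, 69), 5)), 2), -2), -1), 73) = Mul(Pow(Add(Pow(Add(2, Add(69, 5)), 2), -2), -1), 73) = Mul(Pow(Add(Pow(Add(2, 74), 2), -2), -1), 73) = Mul(Pow(Add(Pow(76, 2), -2), -1), 73) = Mul(Pow(Add(5776, -2), -1), 73) = Mul(Pow(5774, -1), 73) = Mul(Rational(1, 5774), 73) = Rational(73, 5774)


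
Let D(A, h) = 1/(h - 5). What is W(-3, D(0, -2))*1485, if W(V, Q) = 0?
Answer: 0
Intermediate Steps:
D(A, h) = 1/(-5 + h)
W(-3, D(0, -2))*1485 = 0*1485 = 0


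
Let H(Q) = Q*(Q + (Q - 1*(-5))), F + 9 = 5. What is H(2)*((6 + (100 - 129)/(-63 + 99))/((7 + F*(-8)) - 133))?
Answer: -187/188 ≈ -0.99468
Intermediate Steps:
F = -4 (F = -9 + 5 = -4)
H(Q) = Q*(5 + 2*Q) (H(Q) = Q*(Q + (Q + 5)) = Q*(Q + (5 + Q)) = Q*(5 + 2*Q))
H(2)*((6 + (100 - 129)/(-63 + 99))/((7 + F*(-8)) - 133)) = (2*(5 + 2*2))*((6 + (100 - 129)/(-63 + 99))/((7 - 4*(-8)) - 133)) = (2*(5 + 4))*((6 - 29/36)/((7 + 32) - 133)) = (2*9)*((6 - 29*1/36)/(39 - 133)) = 18*((6 - 29/36)/(-94)) = 18*((187/36)*(-1/94)) = 18*(-187/3384) = -187/188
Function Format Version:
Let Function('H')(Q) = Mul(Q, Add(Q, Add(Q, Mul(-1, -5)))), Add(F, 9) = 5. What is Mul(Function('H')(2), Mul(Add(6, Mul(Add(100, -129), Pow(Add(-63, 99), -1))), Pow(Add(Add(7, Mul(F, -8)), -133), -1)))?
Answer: Rational(-187, 188) ≈ -0.99468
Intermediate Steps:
F = -4 (F = Add(-9, 5) = -4)
Function('H')(Q) = Mul(Q, Add(5, Mul(2, Q))) (Function('H')(Q) = Mul(Q, Add(Q, Add(Q, 5))) = Mul(Q, Add(Q, Add(5, Q))) = Mul(Q, Add(5, Mul(2, Q))))
Mul(Function('H')(2), Mul(Add(6, Mul(Add(100, -129), Pow(Add(-63, 99), -1))), Pow(Add(Add(7, Mul(F, -8)), -133), -1))) = Mul(Mul(2, Add(5, Mul(2, 2))), Mul(Add(6, Mul(Add(100, -129), Pow(Add(-63, 99), -1))), Pow(Add(Add(7, Mul(-4, -8)), -133), -1))) = Mul(Mul(2, Add(5, 4)), Mul(Add(6, Mul(-29, Pow(36, -1))), Pow(Add(Add(7, 32), -133), -1))) = Mul(Mul(2, 9), Mul(Add(6, Mul(-29, Rational(1, 36))), Pow(Add(39, -133), -1))) = Mul(18, Mul(Add(6, Rational(-29, 36)), Pow(-94, -1))) = Mul(18, Mul(Rational(187, 36), Rational(-1, 94))) = Mul(18, Rational(-187, 3384)) = Rational(-187, 188)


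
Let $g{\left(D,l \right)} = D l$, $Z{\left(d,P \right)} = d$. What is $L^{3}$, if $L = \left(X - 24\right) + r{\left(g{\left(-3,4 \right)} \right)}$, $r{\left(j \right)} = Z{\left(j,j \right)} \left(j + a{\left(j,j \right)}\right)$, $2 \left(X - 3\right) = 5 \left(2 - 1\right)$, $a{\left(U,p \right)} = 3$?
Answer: $\frac{5735339}{8} \approx 7.1692 \cdot 10^{5}$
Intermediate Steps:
$X = \frac{11}{2}$ ($X = 3 + \frac{5 \left(2 - 1\right)}{2} = 3 + \frac{5 \cdot 1}{2} = 3 + \frac{1}{2} \cdot 5 = 3 + \frac{5}{2} = \frac{11}{2} \approx 5.5$)
$r{\left(j \right)} = j \left(3 + j\right)$ ($r{\left(j \right)} = j \left(j + 3\right) = j \left(3 + j\right)$)
$L = \frac{179}{2}$ ($L = \left(\frac{11}{2} - 24\right) + \left(-3\right) 4 \left(3 - 12\right) = \left(\frac{11}{2} - 24\right) - 12 \left(3 - 12\right) = - \frac{37}{2} - -108 = - \frac{37}{2} + 108 = \frac{179}{2} \approx 89.5$)
$L^{3} = \left(\frac{179}{2}\right)^{3} = \frac{5735339}{8}$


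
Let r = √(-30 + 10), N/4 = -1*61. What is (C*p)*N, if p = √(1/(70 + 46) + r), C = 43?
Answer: -5246*√(29 + 6728*I*√5)/29 ≈ -15704.0 - 15674.0*I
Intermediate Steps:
N = -244 (N = 4*(-1*61) = 4*(-61) = -244)
r = 2*I*√5 (r = √(-20) = 2*I*√5 ≈ 4.4721*I)
p = √(1/116 + 2*I*√5) (p = √(1/(70 + 46) + 2*I*√5) = √(1/116 + 2*I*√5) ≈ 1.4968 + 1.4939*I)
(C*p)*N = (43*(√(29 + 6728*I*√5)/58))*(-244) = (43*√(29 + 6728*I*√5)/58)*(-244) = -5246*√(29 + 6728*I*√5)/29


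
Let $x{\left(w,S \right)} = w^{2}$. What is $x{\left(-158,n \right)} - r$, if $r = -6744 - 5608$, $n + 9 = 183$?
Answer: $37316$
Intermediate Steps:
$n = 174$ ($n = -9 + 183 = 174$)
$r = -12352$
$x{\left(-158,n \right)} - r = \left(-158\right)^{2} - -12352 = 24964 + 12352 = 37316$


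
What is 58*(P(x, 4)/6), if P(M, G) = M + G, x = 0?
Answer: 116/3 ≈ 38.667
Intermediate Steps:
P(M, G) = G + M
58*(P(x, 4)/6) = 58*((4 + 0)/6) = 58*(4*(1/6)) = 58*(2/3) = 116/3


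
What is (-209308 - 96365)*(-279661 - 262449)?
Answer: 165708390030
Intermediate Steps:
(-209308 - 96365)*(-279661 - 262449) = -305673*(-542110) = 165708390030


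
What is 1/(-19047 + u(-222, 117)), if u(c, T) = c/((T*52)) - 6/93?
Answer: -31434/598726573 ≈ -5.2501e-5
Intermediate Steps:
u(c, T) = -2/31 + c/(52*T) (u(c, T) = c/((52*T)) - 6*1/93 = c*(1/(52*T)) - 2/31 = c/(52*T) - 2/31 = -2/31 + c/(52*T))
1/(-19047 + u(-222, 117)) = 1/(-19047 + (-2/31 + (1/52)*(-222)/117)) = 1/(-19047 + (-2/31 + (1/52)*(-222)*(1/117))) = 1/(-19047 + (-2/31 - 37/1014)) = 1/(-19047 - 3175/31434) = 1/(-598726573/31434) = -31434/598726573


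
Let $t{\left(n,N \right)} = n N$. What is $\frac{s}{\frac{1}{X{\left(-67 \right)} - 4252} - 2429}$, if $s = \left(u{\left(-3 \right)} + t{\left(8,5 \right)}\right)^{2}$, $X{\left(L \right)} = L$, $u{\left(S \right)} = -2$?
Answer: $- \frac{1559159}{2622713} \approx -0.59448$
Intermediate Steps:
$t{\left(n,N \right)} = N n$
$s = 1444$ ($s = \left(-2 + 5 \cdot 8\right)^{2} = \left(-2 + 40\right)^{2} = 38^{2} = 1444$)
$\frac{s}{\frac{1}{X{\left(-67 \right)} - 4252} - 2429} = \frac{1444}{\frac{1}{-67 - 4252} - 2429} = \frac{1444}{\frac{1}{-4319} - 2429} = \frac{1444}{- \frac{1}{4319} - 2429} = \frac{1444}{- \frac{10490852}{4319}} = 1444 \left(- \frac{4319}{10490852}\right) = - \frac{1559159}{2622713}$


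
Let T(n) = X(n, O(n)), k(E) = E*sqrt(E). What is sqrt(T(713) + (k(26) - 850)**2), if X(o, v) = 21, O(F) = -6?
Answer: sqrt(740097 - 44200*sqrt(26)) ≈ 717.44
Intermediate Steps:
k(E) = E**(3/2)
T(n) = 21
sqrt(T(713) + (k(26) - 850)**2) = sqrt(21 + (26**(3/2) - 850)**2) = sqrt(21 + (26*sqrt(26) - 850)**2) = sqrt(21 + (-850 + 26*sqrt(26))**2)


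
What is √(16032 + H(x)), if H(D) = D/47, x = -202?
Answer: √35405194/47 ≈ 126.60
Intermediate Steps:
H(D) = D/47 (H(D) = D*(1/47) = D/47)
√(16032 + H(x)) = √(16032 + (1/47)*(-202)) = √(16032 - 202/47) = √(753302/47) = √35405194/47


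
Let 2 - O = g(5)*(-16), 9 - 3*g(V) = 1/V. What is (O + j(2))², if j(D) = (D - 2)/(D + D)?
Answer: 538756/225 ≈ 2394.5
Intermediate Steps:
g(V) = 3 - 1/(3*V)
j(D) = (-2 + D)/(2*D) (j(D) = (-2 + D)/((2*D)) = (-2 + D)*(1/(2*D)) = (-2 + D)/(2*D))
O = 734/15 (O = 2 - (3 - ⅓/5)*(-16) = 2 - (3 - ⅓*⅕)*(-16) = 2 - (3 - 1/15)*(-16) = 2 - 44*(-16)/15 = 2 - 1*(-704/15) = 2 + 704/15 = 734/15 ≈ 48.933)
(O + j(2))² = (734/15 + (½)*(-2 + 2)/2)² = (734/15 + (½)*(½)*0)² = (734/15 + 0)² = (734/15)² = 538756/225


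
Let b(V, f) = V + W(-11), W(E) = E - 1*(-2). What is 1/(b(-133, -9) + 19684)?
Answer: 1/19542 ≈ 5.1172e-5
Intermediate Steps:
W(E) = 2 + E (W(E) = E + 2 = 2 + E)
b(V, f) = -9 + V (b(V, f) = V + (2 - 11) = V - 9 = -9 + V)
1/(b(-133, -9) + 19684) = 1/((-9 - 133) + 19684) = 1/(-142 + 19684) = 1/19542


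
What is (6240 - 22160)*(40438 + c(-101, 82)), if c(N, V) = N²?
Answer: -806172880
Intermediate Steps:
(6240 - 22160)*(40438 + c(-101, 82)) = (6240 - 22160)*(40438 + (-101)²) = -15920*(40438 + 10201) = -15920*50639 = -806172880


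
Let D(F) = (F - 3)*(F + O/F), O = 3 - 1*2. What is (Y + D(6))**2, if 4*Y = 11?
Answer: 7225/16 ≈ 451.56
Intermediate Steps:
Y = 11/4 (Y = (1/4)*11 = 11/4 ≈ 2.7500)
O = 1 (O = 3 - 2 = 1)
D(F) = (-3 + F)*(F + 1/F) (D(F) = (F - 3)*(F + 1/F) = (-3 + F)*(F + 1/F))
(Y + D(6))**2 = (11/4 + (1 + 6**2 - 3*6 - 3/6))**2 = (11/4 + (1 + 36 - 18 - 3*1/6))**2 = (11/4 + (1 + 36 - 18 - 1/2))**2 = (11/4 + 37/2)**2 = (85/4)**2 = 7225/16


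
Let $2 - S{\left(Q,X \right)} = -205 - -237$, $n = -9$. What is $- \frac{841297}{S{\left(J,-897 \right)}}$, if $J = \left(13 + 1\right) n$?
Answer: $\frac{841297}{30} \approx 28043.0$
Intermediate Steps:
$J = -126$ ($J = \left(13 + 1\right) \left(-9\right) = 14 \left(-9\right) = -126$)
$S{\left(Q,X \right)} = -30$ ($S{\left(Q,X \right)} = 2 - \left(-205 - -237\right) = 2 - \left(-205 + 237\right) = 2 - 32 = -30$)
$- \frac{841297}{S{\left(J,-897 \right)}} = - \frac{841297}{-30} = \left(-841297\right) \left(- \frac{1}{30}\right) = \frac{841297}{30}$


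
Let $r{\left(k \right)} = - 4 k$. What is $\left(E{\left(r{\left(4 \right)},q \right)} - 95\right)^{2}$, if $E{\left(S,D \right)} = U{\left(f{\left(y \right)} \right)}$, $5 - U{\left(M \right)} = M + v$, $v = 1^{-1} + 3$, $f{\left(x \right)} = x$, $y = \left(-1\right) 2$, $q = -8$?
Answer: $8464$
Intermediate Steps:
$y = -2$
$v = 4$ ($v = 1 + 3 = 4$)
$U{\left(M \right)} = 1 - M$ ($U{\left(M \right)} = 5 - \left(M + 4\right) = 5 - \left(4 + M\right) = 1 - M$)
$E{\left(S,D \right)} = 3$ ($E{\left(S,D \right)} = 1 - -2 = 1 + 2 = 3$)
$\left(E{\left(r{\left(4 \right)},q \right)} - 95\right)^{2} = \left(3 - 95\right)^{2} = \left(-92\right)^{2} = 8464$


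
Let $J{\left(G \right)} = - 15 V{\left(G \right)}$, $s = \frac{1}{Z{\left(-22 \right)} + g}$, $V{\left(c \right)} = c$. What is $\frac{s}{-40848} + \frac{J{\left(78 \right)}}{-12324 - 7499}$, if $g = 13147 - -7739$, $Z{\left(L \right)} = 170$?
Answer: $\frac{1006311701137}{17049672858624} \approx 0.059022$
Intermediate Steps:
$g = 20886$ ($g = 13147 + 7739 = 20886$)
$s = \frac{1}{21056}$ ($s = \frac{1}{170 + 20886} = \frac{1}{21056} \approx 4.7492 \cdot 10^{-5}$)
$J{\left(G \right)} = - 15 G$
$\frac{s}{-40848} + \frac{J{\left(78 \right)}}{-12324 - 7499} = \frac{1}{21056 \left(-40848\right)} + \frac{\left(-15\right) 78}{-12324 - 7499} = \frac{1}{21056} \left(- \frac{1}{40848}\right) - \frac{1170}{-19823} = - \frac{1}{860095488} - - \frac{1170}{19823} = - \frac{1}{860095488} + \frac{1170}{19823} = \frac{1006311701137}{17049672858624}$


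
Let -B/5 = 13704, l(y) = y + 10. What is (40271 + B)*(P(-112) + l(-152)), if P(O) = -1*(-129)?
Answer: 367237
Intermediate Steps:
l(y) = 10 + y
B = -68520 (B = -5*13704 = -68520)
P(O) = 129
(40271 + B)*(P(-112) + l(-152)) = (40271 - 68520)*(129 + (10 - 152)) = -28249*(129 - 142) = -28249*(-13) = 367237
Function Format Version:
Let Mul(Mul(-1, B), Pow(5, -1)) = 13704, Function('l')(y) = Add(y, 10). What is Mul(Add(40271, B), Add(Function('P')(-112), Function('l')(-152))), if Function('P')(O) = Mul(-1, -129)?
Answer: 367237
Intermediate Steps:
Function('l')(y) = Add(10, y)
B = -68520 (B = Mul(-5, 13704) = -68520)
Function('P')(O) = 129
Mul(Add(40271, B), Add(Function('P')(-112), Function('l')(-152))) = Mul(Add(40271, -68520), Add(129, Add(10, -152))) = Mul(-28249, Add(129, -142)) = Mul(-28249, -13) = 367237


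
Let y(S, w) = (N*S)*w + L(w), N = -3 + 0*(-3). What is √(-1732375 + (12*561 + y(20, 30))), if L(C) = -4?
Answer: I*√1727447 ≈ 1314.3*I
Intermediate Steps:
N = -3 (N = -3 + 0 = -3)
y(S, w) = -4 - 3*S*w (y(S, w) = (-3*S)*w - 4 = -3*S*w - 4 = -4 - 3*S*w)
√(-1732375 + (12*561 + y(20, 30))) = √(-1732375 + (12*561 + (-4 - 3*20*30))) = √(-1732375 + (6732 + (-4 - 1800))) = √(-1732375 + (6732 - 1804)) = √(-1732375 + 4928) = √(-1727447) = I*√1727447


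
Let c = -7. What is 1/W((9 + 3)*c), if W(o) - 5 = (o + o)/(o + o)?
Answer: ⅙ ≈ 0.16667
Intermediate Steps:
W(o) = 6 (W(o) = 5 + (o + o)/(o + o) = 5 + (2*o)/((2*o)) = 5 + (2*o)*(1/(2*o)) = 5 + 1 = 6)
1/W((9 + 3)*c) = 1/6 = ⅙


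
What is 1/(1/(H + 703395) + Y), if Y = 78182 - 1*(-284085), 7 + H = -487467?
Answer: 215921/78221052908 ≈ 2.7604e-6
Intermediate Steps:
H = -487474 (H = -7 - 487467 = -487474)
Y = 362267 (Y = 78182 + 284085 = 362267)
1/(1/(H + 703395) + Y) = 1/(1/(-487474 + 703395) + 362267) = 1/(1/215921 + 362267) = 1/(78221052908/215921) = 215921/78221052908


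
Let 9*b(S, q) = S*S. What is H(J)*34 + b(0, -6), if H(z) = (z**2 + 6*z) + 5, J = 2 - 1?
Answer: 408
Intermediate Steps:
b(S, q) = S**2/9 (b(S, q) = (S*S)/9 = S**2/9)
J = 1
H(z) = 5 + z**2 + 6*z
H(J)*34 + b(0, -6) = (5 + 1**2 + 6*1)*34 + (1/9)*0**2 = (5 + 1 + 6)*34 + (1/9)*0 = 12*34 + 0 = 408 + 0 = 408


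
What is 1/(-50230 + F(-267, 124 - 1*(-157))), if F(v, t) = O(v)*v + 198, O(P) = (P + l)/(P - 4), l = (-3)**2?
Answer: -271/13627558 ≈ -1.9886e-5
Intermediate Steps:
l = 9
O(P) = (9 + P)/(-4 + P) (O(P) = (P + 9)/(P - 4) = (9 + P)/(-4 + P))
F(v, t) = 198 + v*(9 + v)/(-4 + v) (F(v, t) = ((9 + v)/(-4 + v))*v + 198 = v*(9 + v)/(-4 + v) + 198 = 198 + v*(9 + v)/(-4 + v))
1/(-50230 + F(-267, 124 - 1*(-157))) = 1/(-50230 + (-792 + (-267)**2 + 207*(-267))/(-4 - 267)) = 1/(-50230 + (-792 + 71289 - 55269)/(-271)) = 1/(-50230 - 1/271*15228) = 1/(-50230 - 15228/271) = 1/(-13627558/271) = -271/13627558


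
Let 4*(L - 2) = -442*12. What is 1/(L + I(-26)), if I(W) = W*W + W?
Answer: -1/674 ≈ -0.0014837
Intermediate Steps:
I(W) = W + W² (I(W) = W² + W = W + W²)
L = -1324 (L = 2 + (-442*12)/4 = 2 + (¼)*(-5304) = 2 - 1326 = -1324)
1/(L + I(-26)) = 1/(-1324 - 26*(1 - 26)) = 1/(-1324 - 26*(-25)) = 1/(-1324 + 650) = 1/(-674) = -1/674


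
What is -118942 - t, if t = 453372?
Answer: -572314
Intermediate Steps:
-118942 - t = -118942 - 1*453372 = -118942 - 453372 = -572314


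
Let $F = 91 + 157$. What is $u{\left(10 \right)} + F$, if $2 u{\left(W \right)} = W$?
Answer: $253$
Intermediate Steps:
$u{\left(W \right)} = \frac{W}{2}$
$F = 248$
$u{\left(10 \right)} + F = \frac{1}{2} \cdot 10 + 248 = 5 + 248 = 253$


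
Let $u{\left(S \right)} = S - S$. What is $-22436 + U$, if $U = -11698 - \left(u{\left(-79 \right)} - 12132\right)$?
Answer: $-22002$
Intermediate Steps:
$u{\left(S \right)} = 0$
$U = 434$ ($U = -11698 - \left(0 - 12132\right) = -11698 - -12132 = -11698 + 12132 = 434$)
$-22436 + U = -22436 + 434 = -22002$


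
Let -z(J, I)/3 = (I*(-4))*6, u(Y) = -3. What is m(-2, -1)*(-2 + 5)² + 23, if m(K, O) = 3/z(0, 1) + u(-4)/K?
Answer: 295/8 ≈ 36.875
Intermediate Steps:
z(J, I) = 72*I (z(J, I) = -3*I*(-4)*6 = -3*(-4*I)*6 = -(-72)*I = 72*I)
m(K, O) = 1/24 - 3/K (m(K, O) = 3/((72*1)) - 3/K = 3/72 - 3/K = 3*(1/72) - 3/K = 1/24 - 3/K)
m(-2, -1)*(-2 + 5)² + 23 = ((1/24)*(-72 - 2)/(-2))*(-2 + 5)² + 23 = ((1/24)*(-½)*(-74))*3² + 23 = (37/24)*9 + 23 = 111/8 + 23 = 295/8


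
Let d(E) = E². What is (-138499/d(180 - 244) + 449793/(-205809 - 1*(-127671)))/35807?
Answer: -234525685/212224937984 ≈ -0.0011051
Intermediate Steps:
(-138499/d(180 - 244) + 449793/(-205809 - 1*(-127671)))/35807 = (-138499/(180 - 244)² + 449793/(-205809 - 1*(-127671)))/35807 = (-138499/((-64)²) + 449793/(-205809 + 127671))*(1/35807) = (-138499/4096 + 449793/(-78138))*(1/35807) = (-138499*1/4096 + 449793*(-1/78138))*(1/35807) = (-138499/4096 - 16659/2894)*(1/35807) = -234525685/5926912*1/35807 = -234525685/212224937984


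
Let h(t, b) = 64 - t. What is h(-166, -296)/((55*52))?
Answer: 23/286 ≈ 0.080420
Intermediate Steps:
h(-166, -296)/((55*52)) = (64 - 1*(-166))/((55*52)) = (64 + 166)/2860 = 230*(1/2860) = 23/286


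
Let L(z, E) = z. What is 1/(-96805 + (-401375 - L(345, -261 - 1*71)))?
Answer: -1/498525 ≈ -2.0059e-6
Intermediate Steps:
1/(-96805 + (-401375 - L(345, -261 - 1*71))) = 1/(-96805 + (-401375 - 1*345)) = 1/(-96805 + (-401375 - 345)) = 1/(-96805 - 401720) = 1/(-498525) = -1/498525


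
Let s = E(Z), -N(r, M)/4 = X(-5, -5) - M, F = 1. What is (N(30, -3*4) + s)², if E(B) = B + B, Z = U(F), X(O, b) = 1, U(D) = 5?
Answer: 1764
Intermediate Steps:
Z = 5
E(B) = 2*B
N(r, M) = -4 + 4*M (N(r, M) = -4*(1 - M) = -4 + 4*M)
s = 10 (s = 2*5 = 10)
(N(30, -3*4) + s)² = ((-4 + 4*(-3*4)) + 10)² = ((-4 + 4*(-12)) + 10)² = ((-4 - 48) + 10)² = (-52 + 10)² = (-42)² = 1764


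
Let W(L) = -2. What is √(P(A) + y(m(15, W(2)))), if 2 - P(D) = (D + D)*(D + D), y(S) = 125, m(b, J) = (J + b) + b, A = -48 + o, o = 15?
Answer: I*√4229 ≈ 65.031*I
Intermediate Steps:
A = -33 (A = -48 + 15 = -33)
m(b, J) = J + 2*b
P(D) = 2 - 4*D² (P(D) = 2 - (D + D)*(D + D) = 2 - 2*D*2*D = 2 - 4*D²)
√(P(A) + y(m(15, W(2)))) = √((2 - 4*(-33)²) + 125) = √((2 - 4*1089) + 125) = √((2 - 4356) + 125) = √(-4354 + 125) = √(-4229) = I*√4229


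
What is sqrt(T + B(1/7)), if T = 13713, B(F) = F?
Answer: 26*sqrt(994)/7 ≈ 117.10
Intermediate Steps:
sqrt(T + B(1/7)) = sqrt(13713 + 1/7) = sqrt(95992/7) = 26*sqrt(994)/7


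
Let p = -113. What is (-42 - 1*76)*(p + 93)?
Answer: 2360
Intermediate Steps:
(-42 - 1*76)*(p + 93) = (-42 - 1*76)*(-113 + 93) = (-42 - 76)*(-20) = -118*(-20) = 2360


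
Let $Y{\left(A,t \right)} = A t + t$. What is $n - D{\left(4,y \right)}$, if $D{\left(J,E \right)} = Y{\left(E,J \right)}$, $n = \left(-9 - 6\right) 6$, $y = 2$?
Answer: $-102$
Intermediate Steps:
$n = -90$ ($n = \left(-15\right) 6 = -90$)
$Y{\left(A,t \right)} = t + A t$
$D{\left(J,E \right)} = J \left(1 + E\right)$
$n - D{\left(4,y \right)} = -90 - 4 \left(1 + 2\right) = -90 - 4 \cdot 3 = -90 - 12 = -102$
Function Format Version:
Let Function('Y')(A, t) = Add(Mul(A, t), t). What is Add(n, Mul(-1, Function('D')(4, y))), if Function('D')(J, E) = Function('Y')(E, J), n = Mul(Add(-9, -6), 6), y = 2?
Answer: -102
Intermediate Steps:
n = -90 (n = Mul(-15, 6) = -90)
Function('Y')(A, t) = Add(t, Mul(A, t))
Function('D')(J, E) = Mul(J, Add(1, E))
Add(n, Mul(-1, Function('D')(4, y))) = Add(-90, Mul(-1, Mul(4, Add(1, 2)))) = Add(-90, Mul(-1, Mul(4, 3))) = Add(-90, Mul(-1, 12)) = Add(-90, -12) = -102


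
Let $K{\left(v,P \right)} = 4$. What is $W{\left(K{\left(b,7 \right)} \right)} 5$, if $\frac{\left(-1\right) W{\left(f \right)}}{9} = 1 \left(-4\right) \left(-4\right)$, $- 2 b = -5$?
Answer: $-720$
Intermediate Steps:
$b = \frac{5}{2}$ ($b = \left(- \frac{1}{2}\right) \left(-5\right) = \frac{5}{2} \approx 2.5$)
$W{\left(f \right)} = -144$ ($W{\left(f \right)} = - 9 \cdot 1 \left(-4\right) \left(-4\right) = - 9 \left(\left(-4\right) \left(-4\right)\right) = \left(-9\right) 16 = -144$)
$W{\left(K{\left(b,7 \right)} \right)} 5 = \left(-144\right) 5 = -720$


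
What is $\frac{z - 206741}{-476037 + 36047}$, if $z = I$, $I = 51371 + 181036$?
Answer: $- \frac{12833}{219995} \approx -0.058333$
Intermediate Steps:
$I = 232407$
$z = 232407$
$\frac{z - 206741}{-476037 + 36047} = \frac{232407 - 206741}{-476037 + 36047} = \frac{25666}{-439990} = 25666 \left(- \frac{1}{439990}\right) = - \frac{12833}{219995}$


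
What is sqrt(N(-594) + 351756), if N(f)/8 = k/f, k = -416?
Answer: 2*sqrt(861903867)/99 ≈ 593.09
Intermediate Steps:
N(f) = -3328/f (N(f) = 8*(-416/f) = -3328/f)
sqrt(N(-594) + 351756) = sqrt(-3328/(-594) + 351756) = sqrt(-3328*(-1/594) + 351756) = sqrt(1664/297 + 351756) = sqrt(104473196/297) = 2*sqrt(861903867)/99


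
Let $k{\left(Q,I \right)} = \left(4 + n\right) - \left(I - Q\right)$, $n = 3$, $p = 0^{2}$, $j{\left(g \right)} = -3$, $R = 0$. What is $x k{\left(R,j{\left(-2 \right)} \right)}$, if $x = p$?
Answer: $0$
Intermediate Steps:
$p = 0$
$x = 0$
$k{\left(Q,I \right)} = 7 + Q - I$ ($k{\left(Q,I \right)} = \left(4 + 3\right) - \left(I - Q\right) = 7 - \left(I - Q\right) = 7 + Q - I$)
$x k{\left(R,j{\left(-2 \right)} \right)} = 0 \left(7 + 0 - -3\right) = 0 \left(7 + 0 + 3\right) = 0 \cdot 10 = 0$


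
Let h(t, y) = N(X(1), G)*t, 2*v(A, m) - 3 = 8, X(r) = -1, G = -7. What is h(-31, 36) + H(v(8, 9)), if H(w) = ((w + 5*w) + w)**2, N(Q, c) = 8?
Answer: 4937/4 ≈ 1234.3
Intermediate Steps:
v(A, m) = 11/2 (v(A, m) = 3/2 + (1/2)*8 = 3/2 + 4 = 11/2)
h(t, y) = 8*t
H(w) = 49*w**2 (H(w) = (6*w + w)**2 = (7*w)**2 = 49*w**2)
h(-31, 36) + H(v(8, 9)) = 8*(-31) + 49*(11/2)**2 = -248 + 49*(121/4) = -248 + 5929/4 = 4937/4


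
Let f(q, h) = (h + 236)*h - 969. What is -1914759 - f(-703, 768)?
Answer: -2684862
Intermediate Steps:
f(q, h) = -969 + h*(236 + h) (f(q, h) = (236 + h)*h - 969 = h*(236 + h) - 969 = -969 + h*(236 + h))
-1914759 - f(-703, 768) = -1914759 - (-969 + 768² + 236*768) = -1914759 - (-969 + 589824 + 181248) = -1914759 - 1*770103 = -1914759 - 770103 = -2684862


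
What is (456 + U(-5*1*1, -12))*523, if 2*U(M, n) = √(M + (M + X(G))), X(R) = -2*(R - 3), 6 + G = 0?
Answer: 238488 + 523*√2 ≈ 2.3923e+5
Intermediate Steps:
G = -6 (G = -6 + 0 = -6)
X(R) = 6 - 2*R (X(R) = -2*(-3 + R) = 6 - 2*R)
U(M, n) = √(18 + 2*M)/2 (U(M, n) = √(M + (M + (6 - 2*(-6))))/2 = √(M + (M + (6 + 12)))/2 = √(M + (M + 18))/2 = √(M + (18 + M))/2 = √(18 + 2*M)/2)
(456 + U(-5*1*1, -12))*523 = (456 + √(18 + 2*(-5*1*1))/2)*523 = (456 + √(18 + 2*(-5*1))/2)*523 = (456 + √(18 + 2*(-5))/2)*523 = (456 + √(18 - 10)/2)*523 = (456 + √8/2)*523 = (456 + (2*√2)/2)*523 = (456 + √2)*523 = 238488 + 523*√2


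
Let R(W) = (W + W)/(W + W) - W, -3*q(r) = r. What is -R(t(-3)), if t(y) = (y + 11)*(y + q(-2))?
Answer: -59/3 ≈ -19.667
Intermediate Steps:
q(r) = -r/3
t(y) = (11 + y)*(⅔ + y) (t(y) = (y + 11)*(y - ⅓*(-2)) = (11 + y)*(y + ⅔) = (11 + y)*(⅔ + y))
R(W) = 1 - W (R(W) = (2*W)/((2*W)) - W = (2*W)*(1/(2*W)) - W = 1 - W)
-R(t(-3)) = -(1 - (22/3 + (-3)² + (35/3)*(-3))) = -(1 - (22/3 + 9 - 35)) = -(1 - 1*(-56/3)) = -(1 + 56/3) = -1*59/3 = -59/3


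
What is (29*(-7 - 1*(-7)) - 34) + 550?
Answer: 516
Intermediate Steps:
(29*(-7 - 1*(-7)) - 34) + 550 = (29*(-7 + 7) - 34) + 550 = (29*0 - 34) + 550 = (0 - 34) + 550 = -34 + 550 = 516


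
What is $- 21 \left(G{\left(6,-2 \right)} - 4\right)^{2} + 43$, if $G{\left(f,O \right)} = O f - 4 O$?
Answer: $-1301$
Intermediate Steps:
$G{\left(f,O \right)} = - 4 O + O f$
$- 21 \left(G{\left(6,-2 \right)} - 4\right)^{2} + 43 = - 21 \left(- 2 \left(-4 + 6\right) - 4\right)^{2} + 43 = - 21 \left(\left(-2\right) 2 - 4\right)^{2} + 43 = - 21 \left(-4 - 4\right)^{2} + 43 = - 21 \left(-8\right)^{2} + 43 = \left(-21\right) 64 + 43 = -1344 + 43 = -1301$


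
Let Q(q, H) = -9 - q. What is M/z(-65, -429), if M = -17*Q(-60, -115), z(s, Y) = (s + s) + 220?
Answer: -289/30 ≈ -9.6333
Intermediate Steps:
z(s, Y) = 220 + 2*s (z(s, Y) = 2*s + 220 = 220 + 2*s)
M = -867 (M = -17*(-9 - 1*(-60)) = -17*(-9 + 60) = -17*51 = -867)
M/z(-65, -429) = -867/(220 + 2*(-65)) = -867/(220 - 130) = -867/90 = -867*1/90 = -289/30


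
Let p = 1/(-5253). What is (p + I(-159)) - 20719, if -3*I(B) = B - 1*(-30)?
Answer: -108611029/5253 ≈ -20676.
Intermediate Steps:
p = -1/5253 ≈ -0.00019037
I(B) = -10 - B/3 (I(B) = -(B - 1*(-30))/3 = -(B + 30)/3 = -(30 + B)/3 = -10 - B/3)
(p + I(-159)) - 20719 = (-1/5253 + (-10 - 1/3*(-159))) - 20719 = (-1/5253 + (-10 + 53)) - 20719 = (-1/5253 + 43) - 20719 = 225878/5253 - 20719 = -108611029/5253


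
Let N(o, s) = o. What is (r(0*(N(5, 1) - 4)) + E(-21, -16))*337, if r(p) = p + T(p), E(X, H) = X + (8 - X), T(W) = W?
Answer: 2696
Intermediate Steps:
E(X, H) = 8
r(p) = 2*p (r(p) = p + p = 2*p)
(r(0*(N(5, 1) - 4)) + E(-21, -16))*337 = (2*(0*(5 - 4)) + 8)*337 = (2*(0*1) + 8)*337 = (2*0 + 8)*337 = (0 + 8)*337 = 8*337 = 2696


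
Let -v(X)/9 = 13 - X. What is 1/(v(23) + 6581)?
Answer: 1/6671 ≈ 0.00014990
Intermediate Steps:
v(X) = -117 + 9*X (v(X) = -9*(13 - X) = -117 + 9*X)
1/(v(23) + 6581) = 1/((-117 + 9*23) + 6581) = 1/((-117 + 207) + 6581) = 1/(90 + 6581) = 1/6671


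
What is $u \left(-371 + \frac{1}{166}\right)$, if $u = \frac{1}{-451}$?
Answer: $\frac{61585}{74866} \approx 0.8226$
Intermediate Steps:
$u = - \frac{1}{451} \approx -0.0022173$
$u \left(-371 + \frac{1}{166}\right) = - \frac{-371 + \frac{1}{166}}{451} = \left(- \frac{1}{451}\right) \left(- \frac{61585}{166}\right) = \frac{61585}{74866}$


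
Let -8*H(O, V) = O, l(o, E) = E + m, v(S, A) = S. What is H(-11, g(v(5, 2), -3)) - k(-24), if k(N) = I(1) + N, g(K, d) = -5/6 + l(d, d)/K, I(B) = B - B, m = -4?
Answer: 203/8 ≈ 25.375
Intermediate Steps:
l(o, E) = -4 + E (l(o, E) = E - 4 = -4 + E)
I(B) = 0
g(K, d) = -⅚ + (-4 + d)/K (g(K, d) = -5/6 + (-4 + d)/K = -5*⅙ + (-4 + d)/K = -⅚ + (-4 + d)/K)
k(N) = N (k(N) = 0 + N = N)
H(O, V) = -O/8
H(-11, g(v(5, 2), -3)) - k(-24) = -⅛*(-11) - 1*(-24) = 11/8 + 24 = 203/8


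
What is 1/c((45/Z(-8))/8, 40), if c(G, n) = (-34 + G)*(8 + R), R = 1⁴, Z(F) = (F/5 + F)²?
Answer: -2048/625563 ≈ -0.0032739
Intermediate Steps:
Z(F) = 36*F²/25 (Z(F) = (F*(⅕) + F)² = (F/5 + F)² = (6*F/5)² = 36*F²/25)
R = 1
c(G, n) = -306 + 9*G (c(G, n) = (-34 + G)*(8 + 1) = (-34 + G)*9 = -306 + 9*G)
1/c((45/Z(-8))/8, 40) = 1/(-306 + 9*((45/(((36/25)*(-8)²)))/8)) = 1/(-306 + 9*((45/(((36/25)*64)))*(⅛))) = 1/(-306 + 9*((45/(2304/25))*(⅛))) = 1/(-306 + 9*((45*(25/2304))*(⅛))) = 1/(-306 + 9*((125/256)*(⅛))) = 1/(-306 + 9*(125/2048)) = 1/(-306 + 1125/2048) = 1/(-625563/2048) = -2048/625563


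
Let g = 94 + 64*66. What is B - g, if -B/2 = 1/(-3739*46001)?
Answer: -742686237000/171997739 ≈ -4318.0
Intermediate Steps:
g = 4318 (g = 94 + 4224 = 4318)
B = 2/171997739 (B = -2/((-3739)*46001) = -(-2)/(3739*46001) = -2*(-1/171997739) = 2/171997739 ≈ 1.1628e-8)
B - g = 2/171997739 - 1*4318 = 2/171997739 - 4318 = -742686237000/171997739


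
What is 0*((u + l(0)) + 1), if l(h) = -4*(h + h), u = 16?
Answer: 0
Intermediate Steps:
l(h) = -8*h
0*((u + l(0)) + 1) = 0*((16 - 8*0) + 1) = 0*((16 + 0) + 1) = 0*(16 + 1) = 0*17 = 0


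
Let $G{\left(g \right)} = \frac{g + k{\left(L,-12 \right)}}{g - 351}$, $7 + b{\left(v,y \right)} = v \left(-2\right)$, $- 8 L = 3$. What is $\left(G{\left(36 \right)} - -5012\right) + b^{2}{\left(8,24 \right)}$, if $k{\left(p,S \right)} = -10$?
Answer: $\frac{1745389}{315} \approx 5540.9$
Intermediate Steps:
$L = - \frac{3}{8}$ ($L = \left(- \frac{1}{8}\right) 3 = - \frac{3}{8} \approx -0.375$)
$b{\left(v,y \right)} = -7 - 2 v$ ($b{\left(v,y \right)} = -7 + v \left(-2\right) = -7 - 2 v$)
$G{\left(g \right)} = \frac{-10 + g}{-351 + g}$ ($G{\left(g \right)} = \frac{g - 10}{g - 351} = \frac{-10 + g}{-351 + g}$)
$\left(G{\left(36 \right)} - -5012\right) + b^{2}{\left(8,24 \right)} = \left(\frac{-10 + 36}{-351 + 36} - -5012\right) + \left(-7 - 16\right)^{2} = \left(\frac{1}{-315} \cdot 26 + 5012\right) + \left(-7 - 16\right)^{2} = \left(\left(- \frac{1}{315}\right) 26 + 5012\right) + \left(-23\right)^{2} = \left(- \frac{26}{315} + 5012\right) + 529 = \frac{1578754}{315} + 529 = \frac{1745389}{315}$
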